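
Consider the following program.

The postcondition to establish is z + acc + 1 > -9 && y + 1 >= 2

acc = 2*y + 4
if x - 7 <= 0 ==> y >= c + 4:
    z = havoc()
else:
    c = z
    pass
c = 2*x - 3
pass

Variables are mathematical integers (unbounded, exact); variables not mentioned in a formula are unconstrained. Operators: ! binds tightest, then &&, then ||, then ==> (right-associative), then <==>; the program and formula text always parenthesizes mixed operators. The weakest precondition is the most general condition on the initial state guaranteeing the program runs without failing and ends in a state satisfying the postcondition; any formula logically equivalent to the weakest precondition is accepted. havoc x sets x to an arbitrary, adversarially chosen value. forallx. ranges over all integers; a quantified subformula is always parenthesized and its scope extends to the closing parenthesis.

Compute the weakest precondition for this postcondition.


Working backward. After the program, the postcondition z + acc + 1 > -9 && y + 1 >= 2 must hold; in canonical form it is acc + z > -10 && y >= 1.
Before skip: acc + z > -10 && y >= 1
Before c := 2*x - 3: acc + z > -10 && y >= 1
Then branch requires forall z_1. (acc + z_1 > -10 && y >= 1); else branch requires acc + z > -10 && y >= 1.
Before the if: ((x <= 7 ==> y >= c + 4) ==> (forall z_1. (acc + z_1 > -10 && y >= 1))) && ((!(x <= 7 ==> y >= c + 4)) ==> (acc + z > -10 && y >= 1))
Before acc := 2*y + 4: ((x <= 7 ==> y >= c + 4) ==> (forall z_1. (2*y + z_1 > -14 && y >= 1))) && ((!(x <= 7 ==> y >= c + 4)) ==> (2*y + z > -14 && y >= 1))
Answer: WP = ((x <= 7 ==> y >= c + 4) ==> (forall z_1. (2*y + z_1 > -14 && y >= 1))) && ((!(x <= 7 ==> y >= c + 4)) ==> (2*y + z > -14 && y >= 1))


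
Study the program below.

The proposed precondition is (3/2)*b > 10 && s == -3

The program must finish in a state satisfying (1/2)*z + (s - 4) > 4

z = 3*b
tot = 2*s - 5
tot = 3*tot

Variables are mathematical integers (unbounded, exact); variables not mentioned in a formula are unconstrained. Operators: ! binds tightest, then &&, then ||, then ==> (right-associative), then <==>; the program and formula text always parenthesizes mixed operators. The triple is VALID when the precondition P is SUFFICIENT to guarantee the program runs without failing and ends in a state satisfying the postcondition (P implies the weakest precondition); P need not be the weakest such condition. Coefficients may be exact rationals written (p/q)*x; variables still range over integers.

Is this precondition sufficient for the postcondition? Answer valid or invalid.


Working backward. After the program, the postcondition (1/2)*z + (s - 4) > 4 must hold; in canonical form it is s + (1/2)*z > 8.
Before tot := 3*tot: s + (1/2)*z > 8
Before tot := 2*s - 5: s + (1/2)*z > 8
Before z := 3*b: (3/2)*b + s > 8
The weakest precondition is (3/2)*b + s > 8.
Check whether (3/2)*b > 10 && s == -3 implies it.
Countermodel: at the initial state b = 7, s = -3, the precondition holds but the weakest precondition fails.
Answer: invalid


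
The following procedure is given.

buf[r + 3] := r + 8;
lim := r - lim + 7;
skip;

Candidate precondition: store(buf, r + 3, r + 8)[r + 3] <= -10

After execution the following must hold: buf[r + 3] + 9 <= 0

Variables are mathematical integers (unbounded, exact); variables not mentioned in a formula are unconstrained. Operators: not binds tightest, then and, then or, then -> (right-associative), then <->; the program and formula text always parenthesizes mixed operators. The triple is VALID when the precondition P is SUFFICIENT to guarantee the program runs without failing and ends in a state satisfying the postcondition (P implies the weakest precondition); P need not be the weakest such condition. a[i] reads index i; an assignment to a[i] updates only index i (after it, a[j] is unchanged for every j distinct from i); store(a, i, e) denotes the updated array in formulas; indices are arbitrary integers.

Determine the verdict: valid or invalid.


Working backward. After the program, the postcondition buf[r + 3] + 9 <= 0 must hold; in canonical form it is buf[r + 3] <= -9.
Before skip: buf[r + 3] <= -9
Before lim := r - lim + 7: buf[r + 3] <= -9
Before buf[r + 3] := r + 8: store(buf, r + 3, r + 8)[r + 3] <= -9
The weakest precondition is store(buf, r + 3, r + 8)[r + 3] <= -9.
Check whether store(buf, r + 3, r + 8)[r + 3] <= -10 implies it.
Every state satisfying the precondition satisfies the weakest precondition: the implication holds.
Answer: valid


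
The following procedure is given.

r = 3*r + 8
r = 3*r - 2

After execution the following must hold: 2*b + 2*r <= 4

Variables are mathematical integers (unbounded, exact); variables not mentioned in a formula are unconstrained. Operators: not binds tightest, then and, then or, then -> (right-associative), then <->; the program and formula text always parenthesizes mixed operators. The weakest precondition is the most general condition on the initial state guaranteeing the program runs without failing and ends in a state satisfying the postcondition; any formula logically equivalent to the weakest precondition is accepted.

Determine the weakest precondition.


Working backward. After the program, 2*b + 2*r <= 4 must hold.
Before r := 3*r - 2: 2*b + 6*r <= 8
Before r := 3*r + 8: 2*b + 18*r <= -40
Answer: WP = 2*b + 18*r <= -40


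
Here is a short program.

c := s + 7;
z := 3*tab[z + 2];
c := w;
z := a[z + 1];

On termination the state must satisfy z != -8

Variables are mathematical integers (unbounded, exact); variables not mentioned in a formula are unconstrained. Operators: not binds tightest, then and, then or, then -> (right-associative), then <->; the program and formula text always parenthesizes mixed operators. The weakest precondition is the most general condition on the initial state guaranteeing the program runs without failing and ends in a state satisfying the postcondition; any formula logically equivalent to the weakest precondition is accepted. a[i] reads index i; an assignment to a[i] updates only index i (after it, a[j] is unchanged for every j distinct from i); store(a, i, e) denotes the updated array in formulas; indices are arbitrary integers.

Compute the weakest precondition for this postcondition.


Working backward. After the program, z != -8 must hold.
Before z := a[z + 1]: a[z + 1] != -8
Before c := w: a[z + 1] != -8
Before z := 3*tab[z + 2]: a[3*tab[z + 2] + 1] != -8
Before c := s + 7: a[3*tab[z + 2] + 1] != -8
Answer: WP = a[3*tab[z + 2] + 1] != -8


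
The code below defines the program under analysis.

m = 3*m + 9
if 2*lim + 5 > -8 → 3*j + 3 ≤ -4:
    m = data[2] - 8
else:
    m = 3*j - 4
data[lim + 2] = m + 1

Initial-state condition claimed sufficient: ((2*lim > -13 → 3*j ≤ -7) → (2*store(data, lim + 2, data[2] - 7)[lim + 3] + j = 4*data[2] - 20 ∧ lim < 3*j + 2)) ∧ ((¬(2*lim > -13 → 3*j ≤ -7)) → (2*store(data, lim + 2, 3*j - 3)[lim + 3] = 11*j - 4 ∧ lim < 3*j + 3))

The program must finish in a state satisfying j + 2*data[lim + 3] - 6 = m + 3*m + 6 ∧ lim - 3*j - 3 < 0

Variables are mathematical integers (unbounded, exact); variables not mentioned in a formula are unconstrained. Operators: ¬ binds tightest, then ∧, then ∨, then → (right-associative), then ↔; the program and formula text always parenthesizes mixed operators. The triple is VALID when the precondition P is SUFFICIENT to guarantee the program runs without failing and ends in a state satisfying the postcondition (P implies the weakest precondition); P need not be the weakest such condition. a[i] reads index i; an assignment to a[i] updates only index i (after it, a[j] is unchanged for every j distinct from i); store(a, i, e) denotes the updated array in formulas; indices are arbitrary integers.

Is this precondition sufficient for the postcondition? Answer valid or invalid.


Working backward. After the program, the postcondition j + 2*data[lim + 3] - 6 = m + 3*m + 6 ∧ lim - 3*j - 3 < 0 must hold; in canonical form it is 2*data[lim + 3] + j = 4*m + 12 ∧ lim < 3*j + 3.
Before data[lim + 2] := m + 1: 2*store(data, lim + 2, m + 1)[lim + 3] + j = 4*m + 12 ∧ lim < 3*j + 3
Then branch requires 2*store(data, lim + 2, data[2] - 7)[lim + 3] + j = 4*data[2] - 20 ∧ lim < 3*j + 3; else branch requires 2*store(data, lim + 2, 3*j - 3)[lim + 3] = 11*j - 4 ∧ lim < 3*j + 3.
Before the if: ((2*lim > -13 → 3*j ≤ -7) → (2*store(data, lim + 2, data[2] - 7)[lim + 3] + j = 4*data[2] - 20 ∧ lim < 3*j + 3)) ∧ ((¬(2*lim > -13 → 3*j ≤ -7)) → (2*store(data, lim + 2, 3*j - 3)[lim + 3] = 11*j - 4 ∧ lim < 3*j + 3))
Before m := 3*m + 9: ((2*lim > -13 → 3*j ≤ -7) → (2*store(data, lim + 2, data[2] - 7)[lim + 3] + j = 4*data[2] - 20 ∧ lim < 3*j + 3)) ∧ ((¬(2*lim > -13 → 3*j ≤ -7)) → (2*store(data, lim + 2, 3*j - 3)[lim + 3] = 11*j - 4 ∧ lim < 3*j + 3))
The weakest precondition is ((2*lim > -13 → 3*j ≤ -7) → (2*store(data, lim + 2, data[2] - 7)[lim + 3] + j = 4*data[2] - 20 ∧ lim < 3*j + 3)) ∧ ((¬(2*lim > -13 → 3*j ≤ -7)) → (2*store(data, lim + 2, 3*j - 3)[lim + 3] = 11*j - 4 ∧ lim < 3*j + 3)).
Check whether ((2*lim > -13 → 3*j ≤ -7) → (2*store(data, lim + 2, data[2] - 7)[lim + 3] + j = 4*data[2] - 20 ∧ lim < 3*j + 2)) ∧ ((¬(2*lim > -13 → 3*j ≤ -7)) → (2*store(data, lim + 2, 3*j - 3)[lim + 3] = 11*j - 4 ∧ lim < 3*j + 3)) implies it.
Every state satisfying the precondition satisfies the weakest precondition: the implication holds.
Answer: valid


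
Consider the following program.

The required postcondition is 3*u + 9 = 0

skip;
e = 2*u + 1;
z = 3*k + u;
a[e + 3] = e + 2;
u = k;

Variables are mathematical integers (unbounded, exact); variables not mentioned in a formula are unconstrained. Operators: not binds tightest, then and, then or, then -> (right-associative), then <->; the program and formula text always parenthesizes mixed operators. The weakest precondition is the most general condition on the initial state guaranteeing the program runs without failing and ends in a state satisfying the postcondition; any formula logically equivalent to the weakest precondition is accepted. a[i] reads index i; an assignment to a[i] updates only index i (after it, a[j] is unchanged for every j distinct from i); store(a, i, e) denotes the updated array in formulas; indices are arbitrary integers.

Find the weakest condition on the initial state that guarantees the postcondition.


Working backward. After the program, the postcondition 3*u + 9 = 0 must hold; in canonical form it is 3*u = -9.
Before u := k: 3*k = -9
Before a[e + 3] := e + 2: 3*k = -9
Before z := 3*k + u: 3*k = -9
Before e := 2*u + 1: 3*k = -9
Before skip: 3*k = -9
Answer: WP = 3*k = -9


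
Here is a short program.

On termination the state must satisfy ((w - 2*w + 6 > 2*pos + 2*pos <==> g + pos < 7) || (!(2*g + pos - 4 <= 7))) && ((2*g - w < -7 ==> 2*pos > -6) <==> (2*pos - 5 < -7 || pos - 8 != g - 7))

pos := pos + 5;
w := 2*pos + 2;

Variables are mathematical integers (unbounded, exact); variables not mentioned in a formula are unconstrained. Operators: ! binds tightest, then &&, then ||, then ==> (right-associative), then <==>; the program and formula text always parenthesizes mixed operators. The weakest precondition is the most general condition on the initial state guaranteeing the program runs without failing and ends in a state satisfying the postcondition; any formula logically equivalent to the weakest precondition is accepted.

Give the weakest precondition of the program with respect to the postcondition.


Working backward. After the program, the postcondition ((w - 2*w + 6 > 2*pos + 2*pos <==> g + pos < 7) || (!(2*g + pos - 4 <= 7))) && ((2*g - w < -7 ==> 2*pos > -6) <==> (2*pos - 5 < -7 || pos - 8 != g - 7)) must hold; in canonical form it is ((4*pos + w < 6 <==> g + pos < 7) || (!(2*g + pos <= 11))) && ((2*g < w - 7 ==> 2*pos > -6) <==> (2*pos < -2 || pos != g + 1)).
Before w := 2*pos + 2: ((6*pos < 4 <==> g + pos < 7) || (!(2*g + pos <= 11))) && ((2*g < 2*pos - 5 ==> 2*pos > -6) <==> (2*pos < -2 || pos != g + 1))
Before pos := pos + 5: ((6*pos < -26 <==> g + pos < 2) || (!(2*g + pos <= 6))) && ((2*g < 2*pos + 5 ==> 2*pos > -16) <==> (2*pos < -12 || pos != g - 4))
Answer: WP = ((6*pos < -26 <==> g + pos < 2) || (!(2*g + pos <= 6))) && ((2*g < 2*pos + 5 ==> 2*pos > -16) <==> (2*pos < -12 || pos != g - 4))


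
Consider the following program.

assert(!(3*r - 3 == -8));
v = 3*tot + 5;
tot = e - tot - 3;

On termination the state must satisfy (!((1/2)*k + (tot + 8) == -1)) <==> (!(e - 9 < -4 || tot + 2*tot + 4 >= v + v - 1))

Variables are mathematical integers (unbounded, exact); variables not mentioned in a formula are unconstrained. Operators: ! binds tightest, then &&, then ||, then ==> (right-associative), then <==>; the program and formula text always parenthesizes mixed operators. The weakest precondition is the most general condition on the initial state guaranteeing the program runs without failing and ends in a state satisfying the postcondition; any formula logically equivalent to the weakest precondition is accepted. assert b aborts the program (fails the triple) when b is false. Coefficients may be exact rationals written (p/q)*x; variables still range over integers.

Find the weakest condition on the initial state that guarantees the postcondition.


Working backward. After the program, the postcondition (!((1/2)*k + (tot + 8) == -1)) <==> (!(e - 9 < -4 || tot + 2*tot + 4 >= v + v - 1)) must hold; in canonical form it is (!((1/2)*k + tot == -9)) <==> (!(e < 5 || 3*tot >= 2*v - 5)).
Before tot := e - tot - 3: (!(e + (1/2)*k == tot - 6)) <==> (!(e < 5 || 3*e >= 3*tot + 2*v + 4))
Before v := 3*tot + 5: (!(e + (1/2)*k == tot - 6)) <==> (!(e < 5 || 3*e >= 9*tot + 14))
Before assert !(3*r - 3 == -8): (!(3*r == -5)) && ((!(e + (1/2)*k == tot - 6)) <==> (!(e < 5 || 3*e >= 9*tot + 14)))
Answer: WP = (!(3*r == -5)) && ((!(e + (1/2)*k == tot - 6)) <==> (!(e < 5 || 3*e >= 9*tot + 14)))


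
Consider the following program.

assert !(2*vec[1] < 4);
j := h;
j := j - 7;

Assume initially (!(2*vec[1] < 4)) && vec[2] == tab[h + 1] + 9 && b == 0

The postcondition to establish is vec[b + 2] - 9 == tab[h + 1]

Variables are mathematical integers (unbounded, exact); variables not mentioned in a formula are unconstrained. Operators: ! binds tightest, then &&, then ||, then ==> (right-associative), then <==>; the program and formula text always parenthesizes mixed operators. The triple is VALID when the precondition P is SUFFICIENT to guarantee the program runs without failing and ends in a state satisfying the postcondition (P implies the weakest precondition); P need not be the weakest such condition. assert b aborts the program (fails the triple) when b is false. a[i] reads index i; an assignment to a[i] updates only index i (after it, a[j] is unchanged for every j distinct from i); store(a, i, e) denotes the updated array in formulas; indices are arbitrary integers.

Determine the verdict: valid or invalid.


Working backward. After the program, the postcondition vec[b + 2] - 9 == tab[h + 1] must hold; in canonical form it is vec[b + 2] == tab[h + 1] + 9.
Before j := j - 7: vec[b + 2] == tab[h + 1] + 9
Before j := h: vec[b + 2] == tab[h + 1] + 9
Before assert !(2*vec[1] < 4): (!(2*vec[1] < 4)) && vec[b + 2] == tab[h + 1] + 9
The weakest precondition is (!(2*vec[1] < 4)) && vec[b + 2] == tab[h + 1] + 9.
Check whether (!(2*vec[1] < 4)) && vec[2] == tab[h + 1] + 9 && b == 0 implies it.
Every state satisfying the precondition satisfies the weakest precondition: the implication holds.
Answer: valid


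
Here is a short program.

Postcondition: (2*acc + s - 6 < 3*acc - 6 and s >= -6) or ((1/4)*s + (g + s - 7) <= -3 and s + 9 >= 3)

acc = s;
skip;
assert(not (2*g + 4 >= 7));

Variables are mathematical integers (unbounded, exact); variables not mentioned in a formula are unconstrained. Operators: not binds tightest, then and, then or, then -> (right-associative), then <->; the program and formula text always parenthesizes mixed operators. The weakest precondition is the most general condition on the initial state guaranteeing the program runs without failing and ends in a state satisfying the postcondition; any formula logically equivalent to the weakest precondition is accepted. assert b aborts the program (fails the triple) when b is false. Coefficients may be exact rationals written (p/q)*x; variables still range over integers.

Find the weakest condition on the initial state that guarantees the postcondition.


Working backward. After the program, the postcondition (2*acc + s - 6 < 3*acc - 6 and s >= -6) or ((1/4)*s + (g + s - 7) <= -3 and s + 9 >= 3) must hold; in canonical form it is (s < acc and s >= -6) or (g + (5/4)*s <= 4 and s >= -6).
Before assert not (2*g + 4 >= 7): (not (2*g >= 3)) and ((s < acc and s >= -6) or (g + (5/4)*s <= 4 and s >= -6))
Before skip: (not (2*g >= 3)) and ((s < acc and s >= -6) or (g + (5/4)*s <= 4 and s >= -6))
Before acc := s: (not (2*g >= 3)) and g + (5/4)*s <= 4 and s >= -6
Answer: WP = (not (2*g >= 3)) and g + (5/4)*s <= 4 and s >= -6


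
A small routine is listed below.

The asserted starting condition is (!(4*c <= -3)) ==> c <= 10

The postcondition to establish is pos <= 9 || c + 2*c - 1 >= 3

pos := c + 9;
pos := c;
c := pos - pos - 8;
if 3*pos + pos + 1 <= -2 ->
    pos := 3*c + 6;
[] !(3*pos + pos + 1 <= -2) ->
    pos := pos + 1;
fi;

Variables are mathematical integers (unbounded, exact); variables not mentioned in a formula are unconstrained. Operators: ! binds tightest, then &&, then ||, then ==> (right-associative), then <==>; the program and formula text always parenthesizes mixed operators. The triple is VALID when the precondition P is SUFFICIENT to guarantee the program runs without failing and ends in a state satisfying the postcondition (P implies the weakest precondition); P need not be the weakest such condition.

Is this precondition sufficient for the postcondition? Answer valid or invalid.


Working backward. After the program, the postcondition pos <= 9 || c + 2*c - 1 >= 3 must hold; in canonical form it is pos <= 9 || 3*c >= 4.
Then branch requires 3*c <= 3 || 3*c >= 4; else branch requires pos <= 8 || 3*c >= 4.
Before the if: (4*pos <= -3 ==> (3*c <= 3 || 3*c >= 4)) && ((!(4*pos <= -3)) ==> (pos <= 8 || 3*c >= 4))
Before c := pos - pos - 8: (!(4*pos <= -3)) ==> pos <= 8
Before pos := c: (!(4*c <= -3)) ==> c <= 8
Before pos := c + 9: (!(4*c <= -3)) ==> c <= 8
The weakest precondition is (!(4*c <= -3)) ==> c <= 8.
Check whether (!(4*c <= -3)) ==> c <= 10 implies it.
Countermodel: at the initial state c = 9, the precondition holds but the weakest precondition fails.
Answer: invalid


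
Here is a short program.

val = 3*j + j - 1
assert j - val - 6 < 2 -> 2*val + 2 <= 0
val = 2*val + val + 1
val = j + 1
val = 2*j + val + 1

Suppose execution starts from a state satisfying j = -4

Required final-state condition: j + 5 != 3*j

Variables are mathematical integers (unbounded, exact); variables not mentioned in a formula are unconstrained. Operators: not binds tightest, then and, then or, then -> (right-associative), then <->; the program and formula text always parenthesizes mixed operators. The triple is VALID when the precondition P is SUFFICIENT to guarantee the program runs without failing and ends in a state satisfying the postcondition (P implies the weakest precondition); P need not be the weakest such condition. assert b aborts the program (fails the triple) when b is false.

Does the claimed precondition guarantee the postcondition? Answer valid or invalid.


Working backward. After the program, the postcondition j + 5 != 3*j must hold; in canonical form it is 2*j != 5.
Before val := 2*j + val + 1: 2*j != 5
Before val := j + 1: 2*j != 5
Before val := 2*val + val + 1: 2*j != 5
Before assert j - val - 6 < 2 -> 2*val + 2 <= 0: (j < val + 8 -> 2*val <= -2) and 2*j != 5
Before val := 3*j + j - 1: (3*j > -7 -> 8*j <= 0) and 2*j != 5
The weakest precondition is (3*j > -7 -> 8*j <= 0) and 2*j != 5.
Check whether j = -4 implies it.
Every state satisfying the precondition satisfies the weakest precondition: the implication holds.
Answer: valid


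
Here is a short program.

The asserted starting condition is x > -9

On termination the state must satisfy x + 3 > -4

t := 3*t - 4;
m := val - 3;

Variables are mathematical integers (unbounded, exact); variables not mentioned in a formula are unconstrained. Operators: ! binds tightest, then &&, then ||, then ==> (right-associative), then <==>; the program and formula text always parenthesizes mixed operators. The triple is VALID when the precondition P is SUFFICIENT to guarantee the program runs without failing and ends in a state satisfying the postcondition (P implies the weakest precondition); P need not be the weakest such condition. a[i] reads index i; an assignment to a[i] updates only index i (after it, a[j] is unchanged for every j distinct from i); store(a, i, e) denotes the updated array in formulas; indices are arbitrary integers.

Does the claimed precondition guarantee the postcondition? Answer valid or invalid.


Working backward. After the program, the postcondition x + 3 > -4 must hold; in canonical form it is x > -7.
Before m := val - 3: x > -7
Before t := 3*t - 4: x > -7
The weakest precondition is x > -7.
Check whether x > -9 implies it.
Countermodel: at the initial state x = -8, the precondition holds but the weakest precondition fails.
Answer: invalid


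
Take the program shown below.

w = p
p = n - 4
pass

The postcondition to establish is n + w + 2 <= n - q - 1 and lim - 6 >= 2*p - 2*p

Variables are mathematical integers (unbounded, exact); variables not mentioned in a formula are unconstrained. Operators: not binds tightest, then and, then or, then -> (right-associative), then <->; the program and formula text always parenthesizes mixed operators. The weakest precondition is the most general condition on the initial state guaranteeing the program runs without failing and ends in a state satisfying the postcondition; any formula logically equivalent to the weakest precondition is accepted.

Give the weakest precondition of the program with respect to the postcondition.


Working backward. After the program, the postcondition n + w + 2 <= n - q - 1 and lim - 6 >= 2*p - 2*p must hold; in canonical form it is q + w <= -3 and lim >= 6.
Before skip: q + w <= -3 and lim >= 6
Before p := n - 4: q + w <= -3 and lim >= 6
Before w := p: p + q <= -3 and lim >= 6
Answer: WP = p + q <= -3 and lim >= 6


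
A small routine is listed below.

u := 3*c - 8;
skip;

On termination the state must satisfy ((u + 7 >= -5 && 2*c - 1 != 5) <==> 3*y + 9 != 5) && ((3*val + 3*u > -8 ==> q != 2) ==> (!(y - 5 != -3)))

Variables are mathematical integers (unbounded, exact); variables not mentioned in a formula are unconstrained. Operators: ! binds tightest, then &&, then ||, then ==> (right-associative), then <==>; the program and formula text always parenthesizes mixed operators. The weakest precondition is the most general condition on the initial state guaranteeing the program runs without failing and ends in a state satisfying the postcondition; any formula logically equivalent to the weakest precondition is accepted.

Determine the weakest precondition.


Working backward. After the program, the postcondition ((u + 7 >= -5 && 2*c - 1 != 5) <==> 3*y + 9 != 5) && ((3*val + 3*u > -8 ==> q != 2) ==> (!(y - 5 != -3))) must hold; in canonical form it is ((u >= -12 && 2*c != 6) <==> 3*y != -4) && ((3*u + 3*val > -8 ==> q != 2) ==> (!(y != 2))).
Before skip: ((u >= -12 && 2*c != 6) <==> 3*y != -4) && ((3*u + 3*val > -8 ==> q != 2) ==> (!(y != 2)))
Before u := 3*c - 8: ((3*c >= -4 && 2*c != 6) <==> 3*y != -4) && ((9*c + 3*val > 16 ==> q != 2) ==> (!(y != 2)))
Answer: WP = ((3*c >= -4 && 2*c != 6) <==> 3*y != -4) && ((9*c + 3*val > 16 ==> q != 2) ==> (!(y != 2)))


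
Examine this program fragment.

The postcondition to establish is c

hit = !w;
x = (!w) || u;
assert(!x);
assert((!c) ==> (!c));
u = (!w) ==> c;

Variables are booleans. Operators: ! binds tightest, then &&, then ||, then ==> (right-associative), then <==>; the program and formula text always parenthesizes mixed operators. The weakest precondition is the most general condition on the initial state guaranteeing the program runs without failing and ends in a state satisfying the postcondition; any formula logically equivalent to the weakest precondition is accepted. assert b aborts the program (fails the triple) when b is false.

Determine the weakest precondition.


Working backward. After the program, c must hold.
Before u := (!w) ==> c: c
Before assert (!c) ==> (!c): c
Before assert !x: (!x) && c
Before x := (!w) || u: (!((!w) || u)) && c
Before hit := !w: (!((!w) || u)) && c
Answer: WP = (!((!w) || u)) && c


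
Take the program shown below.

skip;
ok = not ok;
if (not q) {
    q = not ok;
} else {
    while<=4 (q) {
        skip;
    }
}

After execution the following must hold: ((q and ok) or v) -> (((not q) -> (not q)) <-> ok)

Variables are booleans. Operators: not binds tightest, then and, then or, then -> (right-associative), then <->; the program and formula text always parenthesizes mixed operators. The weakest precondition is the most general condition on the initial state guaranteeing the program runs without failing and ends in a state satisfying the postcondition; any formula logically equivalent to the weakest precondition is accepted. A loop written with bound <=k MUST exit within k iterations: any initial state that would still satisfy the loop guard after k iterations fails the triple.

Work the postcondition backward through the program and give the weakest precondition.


Working backward. After the program, the postcondition ((q and ok) or v) -> (((not q) -> (not q)) <-> ok) must hold; in canonical form it is ((q and ok) or v) -> ok.
Then branch requires v -> ok; else branch requires (q -> ((q -> ((q -> ((q -> ((not q) and (((q and ok) or v) -> ok))) and ((not q) -> (((q and ok) or v) -> ok)))) and ((not q) -> (((q and ok) or v) -> ok)))) and ((not q) -> (((q and ok) or v) -> ok)))) and ((not q) -> (((q and ok) or v) -> ok)).
Before the if: ((not q) -> (v -> ok)) and (q -> ((q -> ((q -> ((q -> ((q -> ((not q) and (((q and ok) or v) -> ok))) and ((not q) -> (((q and ok) or v) -> ok)))) and ((not q) -> (((q and ok) or v) -> ok)))) and ((not q) -> (((q and ok) or v) -> ok)))) and ((not q) -> (((q and ok) or v) -> ok))))
Before ok := not ok: ((not q) -> (v -> (not ok))) and (q -> ((q -> ((q -> ((q -> ((q -> ((not q) and (((q and (not ok)) or v) -> (not ok)))) and ((not q) -> (((q and (not ok)) or v) -> (not ok))))) and ((not q) -> (((q and (not ok)) or v) -> (not ok))))) and ((not q) -> (((q and (not ok)) or v) -> (not ok))))) and ((not q) -> (((q and (not ok)) or v) -> (not ok)))))
Before skip: ((not q) -> (v -> (not ok))) and (q -> ((q -> ((q -> ((q -> ((q -> ((not q) and (((q and (not ok)) or v) -> (not ok)))) and ((not q) -> (((q and (not ok)) or v) -> (not ok))))) and ((not q) -> (((q and (not ok)) or v) -> (not ok))))) and ((not q) -> (((q and (not ok)) or v) -> (not ok))))) and ((not q) -> (((q and (not ok)) or v) -> (not ok)))))
Answer: WP = ((not q) -> (v -> (not ok))) and (q -> ((q -> ((q -> ((q -> ((q -> ((not q) and (((q and (not ok)) or v) -> (not ok)))) and ((not q) -> (((q and (not ok)) or v) -> (not ok))))) and ((not q) -> (((q and (not ok)) or v) -> (not ok))))) and ((not q) -> (((q and (not ok)) or v) -> (not ok))))) and ((not q) -> (((q and (not ok)) or v) -> (not ok)))))


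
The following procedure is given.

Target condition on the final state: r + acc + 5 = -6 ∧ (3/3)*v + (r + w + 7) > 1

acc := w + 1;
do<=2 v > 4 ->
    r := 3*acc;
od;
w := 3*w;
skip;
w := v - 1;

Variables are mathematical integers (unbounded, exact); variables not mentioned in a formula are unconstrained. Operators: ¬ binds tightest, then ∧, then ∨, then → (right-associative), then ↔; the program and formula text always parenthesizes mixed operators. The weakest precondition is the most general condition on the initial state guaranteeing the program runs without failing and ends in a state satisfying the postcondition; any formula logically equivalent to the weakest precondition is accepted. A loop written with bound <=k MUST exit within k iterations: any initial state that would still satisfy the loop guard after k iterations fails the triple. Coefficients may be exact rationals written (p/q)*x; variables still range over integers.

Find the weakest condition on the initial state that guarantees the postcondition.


Working backward. After the program, the postcondition r + acc + 5 = -6 ∧ (3/3)*v + (r + w + 7) > 1 must hold; in canonical form it is acc + r = -11 ∧ r + v + w > -6.
Before w := v - 1: acc + r = -11 ∧ r + 2*v > -5
Before skip: acc + r = -11 ∧ r + 2*v > -5
Before w := 3*w: acc + r = -11 ∧ r + 2*v > -5
Before the loop (bound <=2), unroll the exhaustion recursion (WP_0 = exit-now case; WP_j = one more guarded iteration, up to j = 2):
  WP_0: (¬(v > 4)) ∧ acc + r = -11 ∧ r + 2*v > -5
  WP_1: (v > 4 → ((¬(v > 4)) ∧ 4*acc = -11 ∧ 3*acc + 2*v > -5)) ∧ ((¬(v > 4)) → (acc + r = -11 ∧ r + 2*v > -5))
  WP_2: (v > 4 → ((v > 4 → ((¬(v > 4)) ∧ 4*acc = -11 ∧ 3*acc + 2*v > -5)) ∧ ((¬(v > 4)) → (4*acc = -11 ∧ 3*acc + 2*v > -5)))) ∧ ((¬(v > 4)) → (acc + r = -11 ∧ r + 2*v > -5))
So before the loop: (v > 4 → ((v > 4 → ((¬(v > 4)) ∧ 4*acc = -11 ∧ 3*acc + 2*v > -5)) ∧ ((¬(v > 4)) → (4*acc = -11 ∧ 3*acc + 2*v > -5)))) ∧ ((¬(v > 4)) → (acc + r = -11 ∧ r + 2*v > -5))
Before acc := w + 1: (v > 4 → ((v > 4 → ((¬(v > 4)) ∧ 4*w = -15 ∧ 2*v + 3*w > -8)) ∧ ((¬(v > 4)) → (4*w = -15 ∧ 2*v + 3*w > -8)))) ∧ ((¬(v > 4)) → (r + w = -12 ∧ r + 2*v > -5))
Answer: WP = (v > 4 → ((v > 4 → ((¬(v > 4)) ∧ 4*w = -15 ∧ 2*v + 3*w > -8)) ∧ ((¬(v > 4)) → (4*w = -15 ∧ 2*v + 3*w > -8)))) ∧ ((¬(v > 4)) → (r + w = -12 ∧ r + 2*v > -5))


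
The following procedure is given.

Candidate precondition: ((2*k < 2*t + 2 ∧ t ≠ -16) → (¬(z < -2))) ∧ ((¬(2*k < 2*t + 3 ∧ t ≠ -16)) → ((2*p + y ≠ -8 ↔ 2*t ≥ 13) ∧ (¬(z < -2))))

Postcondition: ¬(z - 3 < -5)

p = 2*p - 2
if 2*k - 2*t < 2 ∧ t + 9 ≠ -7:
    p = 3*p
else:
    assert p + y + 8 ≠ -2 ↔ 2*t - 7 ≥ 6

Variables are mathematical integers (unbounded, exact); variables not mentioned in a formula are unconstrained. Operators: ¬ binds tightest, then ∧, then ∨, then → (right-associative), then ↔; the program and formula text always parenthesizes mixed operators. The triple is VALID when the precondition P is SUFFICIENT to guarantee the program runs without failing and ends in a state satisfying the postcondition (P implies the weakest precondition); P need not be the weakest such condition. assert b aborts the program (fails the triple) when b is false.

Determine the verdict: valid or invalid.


Working backward. After the program, the postcondition ¬(z - 3 < -5) must hold; in canonical form it is ¬(z < -2).
Then branch requires ¬(z < -2); else branch requires (p + y ≠ -10 ↔ 2*t ≥ 13) ∧ (¬(z < -2)).
Before the if: ((2*k < 2*t + 2 ∧ t ≠ -16) → (¬(z < -2))) ∧ ((¬(2*k < 2*t + 2 ∧ t ≠ -16)) → ((p + y ≠ -10 ↔ 2*t ≥ 13) ∧ (¬(z < -2))))
Before p := 2*p - 2: ((2*k < 2*t + 2 ∧ t ≠ -16) → (¬(z < -2))) ∧ ((¬(2*k < 2*t + 2 ∧ t ≠ -16)) → ((2*p + y ≠ -8 ↔ 2*t ≥ 13) ∧ (¬(z < -2))))
The weakest precondition is ((2*k < 2*t + 2 ∧ t ≠ -16) → (¬(z < -2))) ∧ ((¬(2*k < 2*t + 2 ∧ t ≠ -16)) → ((2*p + y ≠ -8 ↔ 2*t ≥ 13) ∧ (¬(z < -2)))).
Check whether ((2*k < 2*t + 2 ∧ t ≠ -16) → (¬(z < -2))) ∧ ((¬(2*k < 2*t + 3 ∧ t ≠ -16)) → ((2*p + y ≠ -8 ↔ 2*t ≥ 13) ∧ (¬(z < -2)))) implies it.
Countermodel: at the initial state k = -16, p = 0, t = -17, y = -8, z = -3, the precondition holds but the weakest precondition fails.
Answer: invalid


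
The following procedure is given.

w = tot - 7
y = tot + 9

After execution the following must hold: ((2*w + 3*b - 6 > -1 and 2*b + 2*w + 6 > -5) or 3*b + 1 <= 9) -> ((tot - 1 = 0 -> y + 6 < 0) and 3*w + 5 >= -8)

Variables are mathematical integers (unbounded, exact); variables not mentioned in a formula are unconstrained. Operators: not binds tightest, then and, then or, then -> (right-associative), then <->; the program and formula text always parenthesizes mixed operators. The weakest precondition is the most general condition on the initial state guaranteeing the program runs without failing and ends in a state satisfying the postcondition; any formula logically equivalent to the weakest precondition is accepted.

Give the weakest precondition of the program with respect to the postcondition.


Working backward. After the program, the postcondition ((2*w + 3*b - 6 > -1 and 2*b + 2*w + 6 > -5) or 3*b + 1 <= 9) -> ((tot - 1 = 0 -> y + 6 < 0) and 3*w + 5 >= -8) must hold; in canonical form it is ((3*b + 2*w > 5 and 2*b + 2*w > -11) or 3*b <= 8) -> ((tot = 1 -> y < -6) and 3*w >= -13).
Before y := tot + 9: ((3*b + 2*w > 5 and 2*b + 2*w > -11) or 3*b <= 8) -> ((tot = 1 -> tot < -15) and 3*w >= -13)
Before w := tot - 7: ((3*b + 2*tot > 19 and 2*b + 2*tot > 3) or 3*b <= 8) -> ((tot = 1 -> tot < -15) and 3*tot >= 8)
Answer: WP = ((3*b + 2*tot > 19 and 2*b + 2*tot > 3) or 3*b <= 8) -> ((tot = 1 -> tot < -15) and 3*tot >= 8)


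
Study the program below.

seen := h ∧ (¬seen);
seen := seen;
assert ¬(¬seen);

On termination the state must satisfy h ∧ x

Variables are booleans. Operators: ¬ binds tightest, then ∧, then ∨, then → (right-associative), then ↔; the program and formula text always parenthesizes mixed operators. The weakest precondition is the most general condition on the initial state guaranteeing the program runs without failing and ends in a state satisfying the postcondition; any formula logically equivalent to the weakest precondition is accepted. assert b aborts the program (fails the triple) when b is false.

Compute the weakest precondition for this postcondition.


Working backward. After the program, h ∧ x must hold.
Before assert ¬(¬seen): seen ∧ h ∧ x
Before seen := seen: seen ∧ h ∧ x
Before seen := h ∧ (¬seen): h ∧ (¬seen) ∧ x
Answer: WP = h ∧ (¬seen) ∧ x


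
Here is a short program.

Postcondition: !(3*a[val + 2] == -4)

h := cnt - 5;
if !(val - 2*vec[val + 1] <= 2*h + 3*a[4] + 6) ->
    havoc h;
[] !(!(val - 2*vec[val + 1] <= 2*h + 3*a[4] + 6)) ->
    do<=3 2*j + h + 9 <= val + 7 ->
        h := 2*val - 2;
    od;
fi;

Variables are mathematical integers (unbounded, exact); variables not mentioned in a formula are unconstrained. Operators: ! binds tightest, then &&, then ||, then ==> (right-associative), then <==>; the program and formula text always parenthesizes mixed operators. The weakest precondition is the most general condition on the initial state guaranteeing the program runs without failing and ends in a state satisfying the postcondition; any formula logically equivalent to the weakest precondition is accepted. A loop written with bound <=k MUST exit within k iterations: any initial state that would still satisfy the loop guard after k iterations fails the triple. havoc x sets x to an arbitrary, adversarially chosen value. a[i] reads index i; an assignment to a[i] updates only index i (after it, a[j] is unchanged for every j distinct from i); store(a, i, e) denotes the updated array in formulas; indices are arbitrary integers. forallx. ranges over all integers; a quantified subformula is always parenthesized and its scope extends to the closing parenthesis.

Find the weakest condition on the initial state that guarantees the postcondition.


Working backward. After the program, !(3*a[val + 2] == -4) must hold.
Then branch requires !(3*a[val + 2] == -4); else branch requires (h + 2*j <= val - 2 ==> ((2*j + val <= 0 ==> ((2*j + val <= 0 ==> ((!(2*j + val <= 0)) && (!(3*a[val + 2] == -4)))) && ((!(2*j + val <= 0)) ==> (!(3*a[val + 2] == -4))))) && ((!(2*j + val <= 0)) ==> (!(3*a[val + 2] == -4))))) && ((!(h + 2*j <= val - 2)) ==> (!(3*a[val + 2] == -4))).
Before the if: ((!(val <= 3*a[4] + 2*vec[val + 1] + 2*h + 6)) ==> (!(3*a[val + 2] == -4))) && (val <= 3*a[4] + 2*vec[val + 1] + 2*h + 6 ==> ((h + 2*j <= val - 2 ==> ((2*j + val <= 0 ==> ((2*j + val <= 0 ==> ((!(2*j + val <= 0)) && (!(3*a[val + 2] == -4)))) && ((!(2*j + val <= 0)) ==> (!(3*a[val + 2] == -4))))) && ((!(2*j + val <= 0)) ==> (!(3*a[val + 2] == -4))))) && ((!(h + 2*j <= val - 2)) ==> (!(3*a[val + 2] == -4)))))
Before h := cnt - 5: ((!(val <= 3*a[4] + 2*vec[val + 1] + 2*cnt - 4)) ==> (!(3*a[val + 2] == -4))) && (val <= 3*a[4] + 2*vec[val + 1] + 2*cnt - 4 ==> ((cnt + 2*j <= val + 3 ==> ((2*j + val <= 0 ==> ((2*j + val <= 0 ==> ((!(2*j + val <= 0)) && (!(3*a[val + 2] == -4)))) && ((!(2*j + val <= 0)) ==> (!(3*a[val + 2] == -4))))) && ((!(2*j + val <= 0)) ==> (!(3*a[val + 2] == -4))))) && ((!(cnt + 2*j <= val + 3)) ==> (!(3*a[val + 2] == -4)))))
Answer: WP = ((!(val <= 3*a[4] + 2*vec[val + 1] + 2*cnt - 4)) ==> (!(3*a[val + 2] == -4))) && (val <= 3*a[4] + 2*vec[val + 1] + 2*cnt - 4 ==> ((cnt + 2*j <= val + 3 ==> ((2*j + val <= 0 ==> ((2*j + val <= 0 ==> ((!(2*j + val <= 0)) && (!(3*a[val + 2] == -4)))) && ((!(2*j + val <= 0)) ==> (!(3*a[val + 2] == -4))))) && ((!(2*j + val <= 0)) ==> (!(3*a[val + 2] == -4))))) && ((!(cnt + 2*j <= val + 3)) ==> (!(3*a[val + 2] == -4)))))


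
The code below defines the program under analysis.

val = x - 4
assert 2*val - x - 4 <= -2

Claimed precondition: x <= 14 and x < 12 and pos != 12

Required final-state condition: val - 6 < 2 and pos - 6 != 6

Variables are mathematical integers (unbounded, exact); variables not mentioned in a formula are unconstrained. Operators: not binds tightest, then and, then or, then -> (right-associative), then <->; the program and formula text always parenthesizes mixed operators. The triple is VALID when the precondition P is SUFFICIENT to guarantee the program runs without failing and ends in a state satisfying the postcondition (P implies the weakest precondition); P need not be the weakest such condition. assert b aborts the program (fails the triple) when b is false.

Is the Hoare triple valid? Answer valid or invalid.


Working backward. After the program, the postcondition val - 6 < 2 and pos - 6 != 6 must hold; in canonical form it is val < 8 and pos != 12.
Before assert 2*val - x - 4 <= -2: 2*val <= x + 2 and val < 8 and pos != 12
Before val := x - 4: x <= 10 and x < 12 and pos != 12
The weakest precondition is x <= 10 and x < 12 and pos != 12.
Check whether x <= 14 and x < 12 and pos != 12 implies it.
Countermodel: at the initial state pos = 13, x = 11, the precondition holds but the weakest precondition fails.
Answer: invalid


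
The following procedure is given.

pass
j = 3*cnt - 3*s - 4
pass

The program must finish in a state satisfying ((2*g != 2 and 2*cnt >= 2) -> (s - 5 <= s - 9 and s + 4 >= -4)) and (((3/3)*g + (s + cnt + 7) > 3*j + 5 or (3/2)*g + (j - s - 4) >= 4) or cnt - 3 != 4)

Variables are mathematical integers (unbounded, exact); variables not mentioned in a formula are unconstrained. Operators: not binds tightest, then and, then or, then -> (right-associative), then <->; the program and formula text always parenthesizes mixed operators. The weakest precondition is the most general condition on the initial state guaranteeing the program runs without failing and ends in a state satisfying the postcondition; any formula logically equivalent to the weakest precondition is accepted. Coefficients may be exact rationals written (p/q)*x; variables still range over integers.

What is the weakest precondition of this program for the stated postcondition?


Working backward. After the program, the postcondition ((2*g != 2 and 2*cnt >= 2) -> (s - 5 <= s - 9 and s + 4 >= -4)) and (((3/3)*g + (s + cnt + 7) > 3*j + 5 or (3/2)*g + (j - s - 4) >= 4) or cnt - 3 != 4) must hold; in canonical form it is (not (2*g != 2 and 2*cnt >= 2)) and (cnt + g + s > 3*j - 2 or (3/2)*g + j >= s + 8 or cnt != 7).
Before skip: (not (2*g != 2 and 2*cnt >= 2)) and (cnt + g + s > 3*j - 2 or (3/2)*g + j >= s + 8 or cnt != 7)
Before j := 3*cnt - 3*s - 4: (not (2*g != 2 and 2*cnt >= 2)) and (g + 10*s > 8*cnt - 14 or 3*cnt + (3/2)*g >= 4*s + 12 or cnt != 7)
Before skip: (not (2*g != 2 and 2*cnt >= 2)) and (g + 10*s > 8*cnt - 14 or 3*cnt + (3/2)*g >= 4*s + 12 or cnt != 7)
Answer: WP = (not (2*g != 2 and 2*cnt >= 2)) and (g + 10*s > 8*cnt - 14 or 3*cnt + (3/2)*g >= 4*s + 12 or cnt != 7)
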